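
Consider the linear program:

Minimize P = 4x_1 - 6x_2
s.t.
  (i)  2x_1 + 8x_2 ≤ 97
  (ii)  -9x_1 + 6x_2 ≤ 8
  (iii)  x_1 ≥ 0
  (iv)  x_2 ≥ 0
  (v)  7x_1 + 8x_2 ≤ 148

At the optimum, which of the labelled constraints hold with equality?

(i) and (ii)

Extreme points and P = 4x_1 - 6x_2:
  (37/6, 127/12) → P = -233/6
  (51/5, 383/40) → P = -333/20
  (0, 4/3) → P = -8
  (0, 0) → P = 0
  (148/7, 0) → P = 592/7

The minimum is at (37/6, 127/12). Substituting into each constraint, equality holds for (i) and (ii); the remaining constraints have slack.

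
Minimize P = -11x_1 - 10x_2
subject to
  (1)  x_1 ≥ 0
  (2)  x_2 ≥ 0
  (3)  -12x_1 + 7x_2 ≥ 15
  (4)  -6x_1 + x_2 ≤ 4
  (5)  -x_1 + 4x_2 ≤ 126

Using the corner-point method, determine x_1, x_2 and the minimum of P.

Feasible corners and P = -11x_1 - 10x_2:
  (0, 15/7) → P = -150/7
  (0, 4) → P = -40
  (822/41, 1497/41) → P = -24012/41
  (110/23, 752/23) → P = -8730/23

The optimum lies where -12x_1 + 7x_2 = 15 and -x_1 + 4x_2 = 126.
Solving simultaneously gives x_1 = 822/41, x_2 = 1497/41.

x_1 = 822/41, x_2 = 1497/41, minimum P = -24012/41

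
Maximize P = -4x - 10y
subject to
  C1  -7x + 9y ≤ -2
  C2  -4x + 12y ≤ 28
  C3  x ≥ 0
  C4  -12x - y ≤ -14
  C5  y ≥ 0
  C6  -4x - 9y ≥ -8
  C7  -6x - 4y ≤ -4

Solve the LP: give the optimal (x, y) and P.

x = 7/6, y = 0, maximum P = -14/3

Corner points and P = -4x - 10y:
  (7/6, 0) → P = -14/3
  (59/52, 5/13) → P = -109/13
  (2, 0) → P = -8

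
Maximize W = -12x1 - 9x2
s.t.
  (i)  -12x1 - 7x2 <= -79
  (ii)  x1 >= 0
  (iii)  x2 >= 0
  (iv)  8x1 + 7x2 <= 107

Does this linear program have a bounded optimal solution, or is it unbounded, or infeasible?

bounded optimum

Corner points and W = -12x1 - 9x2:
  (0, 79/7) → W = -711/7
  (79/12, 0) → W = -79
  (0, 107/7) → W = -963/7
  (107/8, 0) → W = -321/2
The feasible region has finitely many vertices and no improving ray; the maximum is -79 at (79/12, 0).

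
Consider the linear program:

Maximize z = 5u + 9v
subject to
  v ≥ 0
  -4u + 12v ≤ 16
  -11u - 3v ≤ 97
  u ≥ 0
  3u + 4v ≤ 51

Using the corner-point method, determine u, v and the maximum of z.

u = 137/13, v = 63/13, maximum z = 1252/13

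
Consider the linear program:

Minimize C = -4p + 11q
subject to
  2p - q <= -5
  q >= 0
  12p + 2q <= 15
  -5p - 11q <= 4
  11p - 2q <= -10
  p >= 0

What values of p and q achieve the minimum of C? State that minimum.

p = 0, q = 5, minimum C = 55

Extreme points and C = -4p + 11q:
  (0, 5) → C = 55
  (5/23, 285/46) → C = 3095/46
  (0, 15/2) → C = 165/2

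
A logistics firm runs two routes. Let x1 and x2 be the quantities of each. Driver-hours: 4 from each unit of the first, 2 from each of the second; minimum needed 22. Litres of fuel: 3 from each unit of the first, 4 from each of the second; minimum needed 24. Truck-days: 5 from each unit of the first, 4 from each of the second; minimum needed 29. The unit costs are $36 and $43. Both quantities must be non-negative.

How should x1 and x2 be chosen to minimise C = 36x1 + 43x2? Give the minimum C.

x1 = 4, x2 = 3, minimum C = 273

Vertices and C = 36x1 + 43x2:
  (0, 11) → C = 473
  (8, 0) → C = 288
  (4, 3) → C = 273
The feasible region is unbounded (it extends along (0, 1), (1, 0)), but C strictly increases along every unbounded feasible direction, so there is no improving ray and the minimum is attained at a vertex.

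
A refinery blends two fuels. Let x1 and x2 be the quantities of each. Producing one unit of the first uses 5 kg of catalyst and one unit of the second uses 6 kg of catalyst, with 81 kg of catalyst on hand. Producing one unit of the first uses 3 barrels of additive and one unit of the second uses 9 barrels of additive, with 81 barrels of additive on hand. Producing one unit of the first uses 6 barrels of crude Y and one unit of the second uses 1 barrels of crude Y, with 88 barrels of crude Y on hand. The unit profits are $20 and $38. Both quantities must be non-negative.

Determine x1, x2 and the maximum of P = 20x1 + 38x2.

Feasible corners and P = 20x1 + 38x2:
  (0, 0) → P = 0
  (0, 9) → P = 342
  (44/3, 0) → P = 880/3
  (9, 6) → P = 408
  (447/31, 46/31) → P = 10688/31

The binding constraints are 5x1 + 6x2 = 81 and 3x1 + 9x2 = 81.
Solving simultaneously gives x1 = 9, x2 = 6.

x1 = 9, x2 = 6, maximum P = 408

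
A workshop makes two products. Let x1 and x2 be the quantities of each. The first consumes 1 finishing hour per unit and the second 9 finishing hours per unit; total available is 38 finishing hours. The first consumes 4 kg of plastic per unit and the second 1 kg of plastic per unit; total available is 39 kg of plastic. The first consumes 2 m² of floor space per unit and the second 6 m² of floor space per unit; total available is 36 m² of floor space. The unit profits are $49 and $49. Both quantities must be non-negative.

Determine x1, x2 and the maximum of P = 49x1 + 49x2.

The binding constraints are 4x1 + x2 = 39 and 2x1 + 6x2 = 36.
Solving simultaneously gives x1 = 9, x2 = 3.

x1 = 9, x2 = 3, maximum P = 588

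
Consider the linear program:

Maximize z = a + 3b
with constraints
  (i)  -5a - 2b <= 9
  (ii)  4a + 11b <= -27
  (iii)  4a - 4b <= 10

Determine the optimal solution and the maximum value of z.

a = -45/47, b = -99/47, maximum z = -342/47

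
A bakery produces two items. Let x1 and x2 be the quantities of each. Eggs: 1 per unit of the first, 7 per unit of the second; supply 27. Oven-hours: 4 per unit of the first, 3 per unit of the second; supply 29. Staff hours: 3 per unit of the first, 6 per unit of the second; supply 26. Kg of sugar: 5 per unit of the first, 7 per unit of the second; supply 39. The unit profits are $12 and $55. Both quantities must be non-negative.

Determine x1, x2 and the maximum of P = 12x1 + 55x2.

x1 = 4/3, x2 = 11/3, maximum P = 653/3

At the optimal vertex, x1 + 7x2 = 27 and 3x1 + 6x2 = 26.
Solving simultaneously gives x1 = 4/3, x2 = 11/3.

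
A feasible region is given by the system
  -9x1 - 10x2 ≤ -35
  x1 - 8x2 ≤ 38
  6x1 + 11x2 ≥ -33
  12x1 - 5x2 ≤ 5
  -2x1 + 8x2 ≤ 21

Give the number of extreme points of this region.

3

Pairwise boundary intersections that survive every other constraint:
  (15/11, 25/11)
  (35/46, 259/92)
  (145/86, 131/43)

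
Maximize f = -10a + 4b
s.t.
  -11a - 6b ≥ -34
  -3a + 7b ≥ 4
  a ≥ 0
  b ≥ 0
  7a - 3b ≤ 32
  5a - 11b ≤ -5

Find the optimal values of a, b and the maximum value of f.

a = 0, b = 17/3, maximum f = 68/3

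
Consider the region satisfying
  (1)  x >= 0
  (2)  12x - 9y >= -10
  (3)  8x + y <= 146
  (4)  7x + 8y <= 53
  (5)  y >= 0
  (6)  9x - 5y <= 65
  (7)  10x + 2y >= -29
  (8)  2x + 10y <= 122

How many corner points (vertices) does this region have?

The feasible vertices (each the meet of two boundaries and inside every other half-plane) are:
  (0, 10/9)
  (0, 0)
  (397/159, 706/159)
  (785/107, 22/107)
  (65/9, 0)

5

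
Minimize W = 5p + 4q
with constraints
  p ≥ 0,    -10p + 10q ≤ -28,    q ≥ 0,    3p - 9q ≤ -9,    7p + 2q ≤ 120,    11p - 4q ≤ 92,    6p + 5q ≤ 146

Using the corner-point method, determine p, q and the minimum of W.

Corner points and W = 5p + 4q:
  (57/10, 29/10) → W = 401/10
  (404/35, 306/35) → W = 3244/35
  (288/29, 125/29) → W = 1940/29

p = 57/10, q = 29/10, minimum W = 401/10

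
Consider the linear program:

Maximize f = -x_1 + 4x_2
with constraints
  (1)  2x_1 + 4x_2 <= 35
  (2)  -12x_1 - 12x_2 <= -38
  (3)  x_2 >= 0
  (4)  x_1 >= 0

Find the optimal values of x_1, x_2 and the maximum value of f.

x_1 = 0, x_2 = 35/4, maximum f = 35

Corner points and f = -x_1 + 4x_2:
  (35/2, 0) → f = -35/2
  (0, 35/4) → f = 35
  (19/6, 0) → f = -19/6
  (0, 19/6) → f = 38/3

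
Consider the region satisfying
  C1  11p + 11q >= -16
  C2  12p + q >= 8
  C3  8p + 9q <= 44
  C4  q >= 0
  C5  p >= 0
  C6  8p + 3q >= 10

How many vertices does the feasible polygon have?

The feasible vertices (each the meet of two boundaries and inside every other half-plane) are:
  (7/25, 116/25)
  (1/2, 2)
  (11/2, 0)
  (5/4, 0)

4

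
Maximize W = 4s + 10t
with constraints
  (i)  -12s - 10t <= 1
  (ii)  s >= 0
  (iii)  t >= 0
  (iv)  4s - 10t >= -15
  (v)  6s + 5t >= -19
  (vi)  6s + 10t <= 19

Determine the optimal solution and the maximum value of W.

s = 2/5, t = 83/50, maximum W = 91/5

Extreme points and W = 4s + 10t:
  (0, 0) → W = 0
  (0, 3/2) → W = 15
  (19/6, 0) → W = 38/3
  (2/5, 83/50) → W = 91/5

At the optimal vertex, 4s - 10t = -15 and 6s + 10t = 19.
Solving simultaneously gives s = 2/5, t = 83/50.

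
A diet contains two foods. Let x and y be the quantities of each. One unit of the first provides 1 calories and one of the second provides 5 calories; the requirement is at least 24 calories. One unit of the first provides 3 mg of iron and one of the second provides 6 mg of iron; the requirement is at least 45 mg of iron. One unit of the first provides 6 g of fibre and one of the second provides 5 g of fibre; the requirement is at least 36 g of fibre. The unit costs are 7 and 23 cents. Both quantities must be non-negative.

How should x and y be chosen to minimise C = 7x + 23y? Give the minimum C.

Vertices and C = 7x + 23y:
  (0, 15/2) → C = 345/2
  (24, 0) → C = 168
  (9, 3) → C = 132
The feasible region is unbounded (it extends along (0, 1), (1, 0)), but C strictly increases along every unbounded feasible direction, so there is no improving ray and the minimum is attained at a vertex.

The binding constraints are x + 5y = 24 and 3x + 6y = 45.
Solving simultaneously gives x = 9, y = 3.

x = 9, y = 3, minimum C = 132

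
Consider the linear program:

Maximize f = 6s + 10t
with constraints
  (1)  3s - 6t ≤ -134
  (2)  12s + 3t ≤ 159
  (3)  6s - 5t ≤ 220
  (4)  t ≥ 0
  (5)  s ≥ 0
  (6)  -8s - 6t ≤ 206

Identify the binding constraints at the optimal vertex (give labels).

Vertices and f = 6s + 10t:
  (184/27, 695/27) → f = 8054/27
  (0, 67/3) → f = 670/3
  (0, 53) → f = 530

The maximum is at (0, 53). Substituting into each constraint, equality holds for (2) and (5); the remaining constraints have slack.

(2) and (5)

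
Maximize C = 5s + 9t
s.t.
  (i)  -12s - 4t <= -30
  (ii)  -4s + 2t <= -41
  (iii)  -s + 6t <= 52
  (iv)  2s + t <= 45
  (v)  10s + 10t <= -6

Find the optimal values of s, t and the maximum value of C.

s = 199/30, t = -217/30, maximum C = -479/15

The feasible region is unbounded (it extends along (1, -2), (1, -3)), but C strictly decreases along every unbounded feasible direction, so there is no improving ray and the maximum is attained at a vertex.

At the optimal vertex, -4s + 2t = -41 and 10s + 10t = -6.
Solving simultaneously gives s = 199/30, t = -217/30.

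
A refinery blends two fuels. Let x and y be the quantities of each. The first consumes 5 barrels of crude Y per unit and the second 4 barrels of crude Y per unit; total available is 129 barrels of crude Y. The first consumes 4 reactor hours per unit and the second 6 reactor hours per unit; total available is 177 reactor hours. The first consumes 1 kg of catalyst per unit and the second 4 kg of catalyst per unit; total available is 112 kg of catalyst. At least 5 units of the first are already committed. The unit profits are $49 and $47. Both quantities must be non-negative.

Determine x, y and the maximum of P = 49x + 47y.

Corner points and P = 49x + 47y:
  (129/5, 0) → P = 6321/5
  (5, 0) → P = 245
  (5, 26) → P = 1467

The optimum lies where 5x + 4y = 129 and x = 5.
Solving simultaneously gives x = 5, y = 26.

x = 5, y = 26, maximum P = 1467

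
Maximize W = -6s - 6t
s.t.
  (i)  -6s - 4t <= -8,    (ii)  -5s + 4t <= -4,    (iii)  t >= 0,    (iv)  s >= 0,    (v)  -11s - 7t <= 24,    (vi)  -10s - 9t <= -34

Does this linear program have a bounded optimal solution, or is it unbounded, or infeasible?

bounded optimum

Extreme points and W = -6s - 6t:
  (172/85, 26/17) → W = -1812/85
  (17/5, 0) → W = -102/5
The feasible region has finitely many vertices and no improving ray; the maximum is -102/5 at (17/5, 0).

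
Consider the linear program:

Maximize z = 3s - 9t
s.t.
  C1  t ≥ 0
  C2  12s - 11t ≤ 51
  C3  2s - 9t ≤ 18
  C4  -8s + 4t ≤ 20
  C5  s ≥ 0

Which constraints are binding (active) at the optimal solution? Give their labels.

Corner points and z = 3s - 9t:
  (17/4, 0) → z = 51/4
  (0, 0) → z = 0
  (0, 5) → z = -45
The feasible region is unbounded (it extends along (11, 12), (1, 2)), but z strictly decreases along every unbounded feasible direction, so there is no improving ray and the maximum is attained at a vertex.

The maximum is at (17/4, 0). Substituting into each constraint, equality holds for C1 and C2; the remaining constraints have slack.

C1 and C2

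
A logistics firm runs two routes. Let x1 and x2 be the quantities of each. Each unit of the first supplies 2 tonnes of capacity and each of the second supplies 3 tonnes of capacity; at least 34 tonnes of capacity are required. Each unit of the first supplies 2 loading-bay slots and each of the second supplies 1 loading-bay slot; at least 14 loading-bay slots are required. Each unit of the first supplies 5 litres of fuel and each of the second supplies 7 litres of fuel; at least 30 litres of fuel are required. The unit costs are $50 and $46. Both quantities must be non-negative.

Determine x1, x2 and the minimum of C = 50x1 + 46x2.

x1 = 2, x2 = 10, minimum C = 560

Corner points and C = 50x1 + 46x2:
  (0, 14) → C = 644
  (17, 0) → C = 850
  (2, 10) → C = 560
The feasible region is unbounded (it extends along (0, 1), (1, 0)), but C strictly increases along every unbounded feasible direction, so there is no improving ray and the minimum is attained at a vertex.

The optimum lies where 2x1 + 3x2 = 34 and 2x1 + x2 = 14.
Solving simultaneously gives x1 = 2, x2 = 10.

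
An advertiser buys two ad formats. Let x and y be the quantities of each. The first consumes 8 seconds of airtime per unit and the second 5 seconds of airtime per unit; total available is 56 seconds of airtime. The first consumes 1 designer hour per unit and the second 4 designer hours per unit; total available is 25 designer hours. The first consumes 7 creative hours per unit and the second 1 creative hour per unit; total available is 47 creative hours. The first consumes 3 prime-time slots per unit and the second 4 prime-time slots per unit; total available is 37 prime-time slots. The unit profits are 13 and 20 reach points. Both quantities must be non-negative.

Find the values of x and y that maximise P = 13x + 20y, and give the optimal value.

At the optimal vertex, 8x + 5y = 56 and x + 4y = 25.
Solving simultaneously gives x = 11/3, y = 16/3.

x = 11/3, y = 16/3, maximum P = 463/3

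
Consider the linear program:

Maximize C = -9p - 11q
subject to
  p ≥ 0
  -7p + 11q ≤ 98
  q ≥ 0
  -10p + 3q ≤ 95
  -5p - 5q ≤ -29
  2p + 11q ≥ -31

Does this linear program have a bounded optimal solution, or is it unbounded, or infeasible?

Extreme points and C = -9p - 11q:
  (0, 98/11) → C = -98
  (0, 29/5) → C = -319/5
  (29/5, 0) → C = -261/5
The feasible region has finitely many vertices and no improving ray; the maximum is -261/5 at (29/5, 0).

bounded optimum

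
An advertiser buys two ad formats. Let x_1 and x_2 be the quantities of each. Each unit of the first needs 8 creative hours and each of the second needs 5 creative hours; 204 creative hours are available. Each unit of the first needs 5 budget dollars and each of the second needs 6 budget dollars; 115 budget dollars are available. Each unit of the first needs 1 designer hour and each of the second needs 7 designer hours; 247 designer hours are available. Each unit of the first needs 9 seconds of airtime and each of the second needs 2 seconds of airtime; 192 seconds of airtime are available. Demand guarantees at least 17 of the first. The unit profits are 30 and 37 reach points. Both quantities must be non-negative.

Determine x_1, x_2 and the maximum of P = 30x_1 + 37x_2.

x_1 = 17, x_2 = 5, maximum P = 695

Vertices and P = 30x_1 + 37x_2:
  (64/3, 0) → P = 640
  (17, 0) → P = 510
  (461/22, 75/44) → P = 30435/44
  (17, 5) → P = 695

The binding constraints are 5x_1 + 6x_2 = 115 and x_1 = 17.
Solving simultaneously gives x_1 = 17, x_2 = 5.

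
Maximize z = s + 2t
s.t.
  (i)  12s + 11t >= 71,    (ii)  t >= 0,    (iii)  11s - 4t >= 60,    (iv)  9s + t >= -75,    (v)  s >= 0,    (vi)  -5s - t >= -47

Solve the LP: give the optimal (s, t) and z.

s = 8, t = 7, maximum z = 22

Vertices and z = s + 2t:
  (71/12, 0) → z = 71/12
  (944/169, 61/169) → z = 82/13
  (47/5, 0) → z = 47/5
  (8, 7) → z = 22

The binding constraints are 11s - 4t = 60 and -5s - t = -47.
Solving simultaneously gives s = 8, t = 7.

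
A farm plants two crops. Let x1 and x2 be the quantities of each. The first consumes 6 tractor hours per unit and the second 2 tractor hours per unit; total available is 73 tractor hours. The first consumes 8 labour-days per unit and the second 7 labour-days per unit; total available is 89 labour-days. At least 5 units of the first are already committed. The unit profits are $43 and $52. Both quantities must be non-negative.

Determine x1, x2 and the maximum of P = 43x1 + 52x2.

Extreme points and P = 43x1 + 52x2:
  (89/8, 0) → P = 3827/8
  (5, 0) → P = 215
  (5, 7) → P = 579

x1 = 5, x2 = 7, maximum P = 579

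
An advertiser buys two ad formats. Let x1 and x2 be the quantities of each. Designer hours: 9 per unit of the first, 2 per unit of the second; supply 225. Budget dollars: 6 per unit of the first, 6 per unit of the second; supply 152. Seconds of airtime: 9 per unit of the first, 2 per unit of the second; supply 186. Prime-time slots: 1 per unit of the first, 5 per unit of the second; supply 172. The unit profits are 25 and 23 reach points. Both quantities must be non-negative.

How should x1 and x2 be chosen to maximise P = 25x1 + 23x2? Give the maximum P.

x1 = 58/3, x2 = 6, maximum P = 1864/3

Feasible corners and P = 25x1 + 23x2:
  (0, 0) → P = 0
  (0, 76/3) → P = 1748/3
  (62/3, 0) → P = 1550/3
  (58/3, 6) → P = 1864/3

The binding constraints are 6x1 + 6x2 = 152 and 9x1 + 2x2 = 186.
Solving simultaneously gives x1 = 58/3, x2 = 6.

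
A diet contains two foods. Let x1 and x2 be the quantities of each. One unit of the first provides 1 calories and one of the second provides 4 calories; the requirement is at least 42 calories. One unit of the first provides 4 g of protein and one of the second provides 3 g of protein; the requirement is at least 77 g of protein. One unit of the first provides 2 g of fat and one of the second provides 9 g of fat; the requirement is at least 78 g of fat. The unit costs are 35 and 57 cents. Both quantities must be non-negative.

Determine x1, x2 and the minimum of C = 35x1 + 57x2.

Feasible corners and C = 35x1 + 57x2:
  (0, 77/3) → C = 1463
  (42, 0) → C = 1470
  (14, 7) → C = 889
The feasible region is unbounded (it extends along (0, 1), (1, 0)), but C strictly increases along every unbounded feasible direction, so there is no improving ray and the minimum is attained at a vertex.

At the optimal vertex, x1 + 4x2 = 42 and 4x1 + 3x2 = 77.
Solving simultaneously gives x1 = 14, x2 = 7.

x1 = 14, x2 = 7, minimum C = 889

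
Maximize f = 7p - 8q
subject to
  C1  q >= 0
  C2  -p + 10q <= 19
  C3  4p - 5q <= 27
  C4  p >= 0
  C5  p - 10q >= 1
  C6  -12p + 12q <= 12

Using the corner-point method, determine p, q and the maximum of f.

p = 53/7, q = 23/35, maximum f = 1671/35

Corner points and f = 7p - 8q:
  (27/4, 0) → f = 189/4
  (1, 0) → f = 7
  (53/7, 23/35) → f = 1671/35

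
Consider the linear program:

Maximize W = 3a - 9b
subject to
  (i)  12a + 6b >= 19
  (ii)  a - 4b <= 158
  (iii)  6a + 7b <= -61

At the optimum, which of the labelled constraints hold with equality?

(ii) and (iii)

Feasible corners and W = 3a - 9b:
  (512/27, -1877/54) → W = 6655/18
  (499/48, -141/8) → W = 3037/16
  (862/31, -1009/31) → W = 11667/31

The maximum is at (862/31, -1009/31). Substituting into each constraint, equality holds for (ii) and (iii); the remaining constraints have slack.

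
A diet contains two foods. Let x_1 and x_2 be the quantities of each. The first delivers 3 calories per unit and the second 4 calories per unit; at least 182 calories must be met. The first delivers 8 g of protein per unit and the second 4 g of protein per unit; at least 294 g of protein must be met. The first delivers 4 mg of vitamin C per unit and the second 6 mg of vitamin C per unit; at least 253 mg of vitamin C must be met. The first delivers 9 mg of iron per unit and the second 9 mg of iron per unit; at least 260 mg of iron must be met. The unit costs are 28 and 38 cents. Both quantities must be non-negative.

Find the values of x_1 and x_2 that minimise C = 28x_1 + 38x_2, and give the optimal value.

Vertices and C = 28x_1 + 38x_2:
  (0, 147/2) → C = 2793
  (253/4, 0) → C = 1771
  (112/5, 287/10) → C = 8589/5
  (40, 31/2) → C = 1709
The feasible region is unbounded (it extends along (0, 1), (1, 0)), but C strictly increases along every unbounded feasible direction, so there is no improving ray and the minimum is attained at a vertex.

x_1 = 40, x_2 = 31/2, minimum C = 1709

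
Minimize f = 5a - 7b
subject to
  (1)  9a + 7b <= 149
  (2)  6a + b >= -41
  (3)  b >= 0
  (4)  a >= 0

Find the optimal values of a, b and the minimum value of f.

a = 0, b = 149/7, minimum f = -149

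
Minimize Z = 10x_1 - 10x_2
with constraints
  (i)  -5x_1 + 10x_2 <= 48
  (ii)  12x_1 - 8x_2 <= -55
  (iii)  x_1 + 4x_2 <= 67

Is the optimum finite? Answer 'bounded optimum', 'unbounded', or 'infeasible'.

unbounded

From the feasible point (-83/40, 301/80), moving in the direction (-10, -5) keeps every constraint satisfied while Z decreases without bound.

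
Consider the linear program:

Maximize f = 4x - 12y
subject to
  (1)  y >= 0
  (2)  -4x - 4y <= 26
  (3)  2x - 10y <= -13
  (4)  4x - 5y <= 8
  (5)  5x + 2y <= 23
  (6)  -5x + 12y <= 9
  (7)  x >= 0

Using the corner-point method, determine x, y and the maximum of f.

Vertices and f = 4x - 12y:
  (34/9, 37/18) → f = -86/9
  (33/13, 47/26) → f = -150/13
  (129/35, 16/7) → f = -444/35

The optimum lies where 2x - 10y = -13 and 5x + 2y = 23.
Solving simultaneously gives x = 34/9, y = 37/18.

x = 34/9, y = 37/18, maximum f = -86/9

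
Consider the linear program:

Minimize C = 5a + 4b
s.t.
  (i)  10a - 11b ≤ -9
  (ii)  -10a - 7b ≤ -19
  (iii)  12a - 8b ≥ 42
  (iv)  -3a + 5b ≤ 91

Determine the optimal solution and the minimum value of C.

At the optimal vertex, 10a - 11b = -9 and 12a - 8b = 42.
Solving simultaneously gives a = 267/26, b = 132/13.

a = 267/26, b = 132/13, minimum C = 2391/26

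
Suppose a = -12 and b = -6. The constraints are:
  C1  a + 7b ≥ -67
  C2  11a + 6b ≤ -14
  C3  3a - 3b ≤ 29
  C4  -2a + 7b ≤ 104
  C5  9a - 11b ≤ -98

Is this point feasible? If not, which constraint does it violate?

not feasible — violates C5

Constraint C5: 9a - 11b = -42, which is not ≤ -98. All other constraints are satisfied.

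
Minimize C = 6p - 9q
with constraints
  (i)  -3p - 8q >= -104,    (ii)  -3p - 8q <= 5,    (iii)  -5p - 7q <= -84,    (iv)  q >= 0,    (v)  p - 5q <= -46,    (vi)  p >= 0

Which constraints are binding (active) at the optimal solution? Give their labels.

Vertices and C = 6p - 9q:
  (152/23, 242/23) → C = -1266/23
  (0, 13) → C = -117
  (49/16, 157/16) → C = -1119/16
  (0, 12) → C = -108

The minimum is at (0, 13). Substituting into each constraint, equality holds for (i) and (vi); the remaining constraints have slack.

(i) and (vi)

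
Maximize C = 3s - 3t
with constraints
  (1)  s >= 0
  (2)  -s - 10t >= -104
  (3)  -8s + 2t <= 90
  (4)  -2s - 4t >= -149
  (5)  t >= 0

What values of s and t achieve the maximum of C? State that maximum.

s = 149/2, t = 0, maximum C = 447/2

Extreme points and C = 3s - 3t:
  (0, 52/5) → C = -156/5
  (0, 0) → C = 0
  (537/8, 59/16) → C = 3045/16
  (149/2, 0) → C = 447/2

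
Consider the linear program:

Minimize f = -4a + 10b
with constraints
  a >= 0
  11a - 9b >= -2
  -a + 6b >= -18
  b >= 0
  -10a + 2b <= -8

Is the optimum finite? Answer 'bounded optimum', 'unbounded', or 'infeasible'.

From the feasible point (19/17, 27/17), moving in the direction (6, 1) keeps every constraint satisfied while f decreases without bound.

unbounded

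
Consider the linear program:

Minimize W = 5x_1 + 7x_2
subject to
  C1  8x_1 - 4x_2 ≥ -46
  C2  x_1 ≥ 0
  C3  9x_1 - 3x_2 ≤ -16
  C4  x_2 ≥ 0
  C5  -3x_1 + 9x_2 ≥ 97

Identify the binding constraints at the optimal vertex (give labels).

Feasible corners and W = 5x_1 + 7x_2:
  (0, 23/2) → W = 161/2
  (37/6, 143/6) → W = 593/3
  (0, 97/9) → W = 679/9
  (49/24, 275/24) → W = 1085/12

The minimum is at (0, 97/9). Substituting into each constraint, equality holds for C2 and C5; the remaining constraints have slack.

C2 and C5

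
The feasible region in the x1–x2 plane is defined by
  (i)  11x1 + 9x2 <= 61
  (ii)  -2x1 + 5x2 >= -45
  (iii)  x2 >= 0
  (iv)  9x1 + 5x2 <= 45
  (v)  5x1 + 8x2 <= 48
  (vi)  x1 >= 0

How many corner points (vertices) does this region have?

5

The feasible vertices (each the meet of two boundaries and inside every other half-plane) are:
  (50/13, 27/13)
  (56/43, 223/43)
  (5, 0)
  (0, 0)
  (0, 6)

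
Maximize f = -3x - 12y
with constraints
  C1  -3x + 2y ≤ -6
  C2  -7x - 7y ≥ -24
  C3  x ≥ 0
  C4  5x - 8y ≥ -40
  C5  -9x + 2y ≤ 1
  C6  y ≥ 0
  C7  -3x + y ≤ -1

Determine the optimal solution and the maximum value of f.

Vertices and f = -3x - 12y:
  (18/7, 6/7) → f = -18
  (2, 0) → f = -6
  (24/7, 0) → f = -72/7

The binding constraints are -3x + 2y = -6 and y = 0.
Solving simultaneously gives x = 2, y = 0.

x = 2, y = 0, maximum f = -6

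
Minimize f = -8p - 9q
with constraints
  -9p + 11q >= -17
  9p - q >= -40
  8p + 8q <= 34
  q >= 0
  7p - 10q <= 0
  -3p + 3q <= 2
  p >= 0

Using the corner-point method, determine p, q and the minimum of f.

p = 43/24, q = 59/24, minimum f = -875/24

At the optimal vertex, 8p + 8q = 34 and -3p + 3q = 2.
Solving simultaneously gives p = 43/24, q = 59/24.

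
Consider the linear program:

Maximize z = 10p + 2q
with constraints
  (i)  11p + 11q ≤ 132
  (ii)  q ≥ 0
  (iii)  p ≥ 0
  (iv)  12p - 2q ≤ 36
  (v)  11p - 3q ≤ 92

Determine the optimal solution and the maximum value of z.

Extreme points and z = 10p + 2q:
  (0, 12) → z = 24
  (30/7, 54/7) → z = 408/7
  (0, 0) → z = 0
  (3, 0) → z = 30

At the optimal vertex, 11p + 11q = 132 and 12p - 2q = 36.
Solving simultaneously gives p = 30/7, q = 54/7.

p = 30/7, q = 54/7, maximum z = 408/7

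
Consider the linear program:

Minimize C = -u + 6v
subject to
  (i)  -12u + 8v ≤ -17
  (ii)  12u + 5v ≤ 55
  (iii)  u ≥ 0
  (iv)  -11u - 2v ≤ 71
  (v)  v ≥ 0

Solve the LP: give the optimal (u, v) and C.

Vertices and C = -u + 6v:
  (175/52, 38/13) → C = 737/52
  (17/12, 0) → C = -17/12
  (55/12, 0) → C = -55/12

At the optimal vertex, 12u + 5v = 55 and v = 0.
Solving simultaneously gives u = 55/12, v = 0.

u = 55/12, v = 0, minimum C = -55/12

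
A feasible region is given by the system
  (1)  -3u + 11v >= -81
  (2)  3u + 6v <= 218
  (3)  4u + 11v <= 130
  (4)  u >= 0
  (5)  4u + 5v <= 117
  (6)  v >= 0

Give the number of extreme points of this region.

5

Intersecting each pair of boundary lines and keeping only the points that satisfy every inequality leaves:
  (1692/59, 27/59)
  (27, 0)
  (0, 130/11)
  (637/24, 13/6)
  (0, 0)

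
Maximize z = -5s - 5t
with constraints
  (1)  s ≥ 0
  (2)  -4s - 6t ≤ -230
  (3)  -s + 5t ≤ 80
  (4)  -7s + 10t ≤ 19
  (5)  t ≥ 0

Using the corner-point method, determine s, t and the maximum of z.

s = 1093/41, t = 843/41, maximum z = -9680/41

The feasible region is unbounded (it extends along (5, 1), (1, 0)), but z strictly decreases along every unbounded feasible direction, so there is no improving ray and the maximum is attained at a vertex.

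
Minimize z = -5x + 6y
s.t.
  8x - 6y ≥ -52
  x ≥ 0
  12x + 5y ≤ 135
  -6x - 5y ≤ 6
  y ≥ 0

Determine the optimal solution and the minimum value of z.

x = 45/4, y = 0, minimum z = -225/4

At the optimal vertex, 12x + 5y = 135 and y = 0.
Solving simultaneously gives x = 45/4, y = 0.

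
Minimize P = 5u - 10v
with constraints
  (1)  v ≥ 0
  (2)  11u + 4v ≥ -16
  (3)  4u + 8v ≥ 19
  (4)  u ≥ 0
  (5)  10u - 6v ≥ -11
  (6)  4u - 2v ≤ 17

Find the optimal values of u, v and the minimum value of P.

Extreme points and P = 5u - 10v:
  (1/4, 9/4) → P = -85/4
  (87/20, 1/5) → P = 79/4
  (31, 107/2) → P = -380

u = 31, v = 107/2, minimum P = -380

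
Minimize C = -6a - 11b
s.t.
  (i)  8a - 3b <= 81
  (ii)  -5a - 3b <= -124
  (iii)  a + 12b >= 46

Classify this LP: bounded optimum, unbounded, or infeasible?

From the feasible point (205/13, 587/39), moving in the direction (3, 8) keeps every constraint satisfied while C decreases without bound.

unbounded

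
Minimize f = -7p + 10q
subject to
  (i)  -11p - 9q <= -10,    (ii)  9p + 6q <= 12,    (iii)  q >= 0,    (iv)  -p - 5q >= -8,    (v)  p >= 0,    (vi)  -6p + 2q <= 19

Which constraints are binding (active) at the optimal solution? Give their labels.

Corner points and f = -7p + 10q:
  (10/11, 0) → f = -70/11
  (0, 10/9) → f = 100/9
  (4/3, 0) → f = -28/3
  (4/13, 20/13) → f = 172/13
  (0, 8/5) → f = 16

The minimum is at (4/3, 0). Substituting into each constraint, equality holds for (ii) and (iii); the remaining constraints have slack.

(ii) and (iii)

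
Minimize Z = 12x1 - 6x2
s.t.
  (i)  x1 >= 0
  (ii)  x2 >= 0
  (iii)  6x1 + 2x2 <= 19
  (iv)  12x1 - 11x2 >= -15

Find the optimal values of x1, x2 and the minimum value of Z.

x1 = 0, x2 = 15/11, minimum Z = -90/11

Vertices and Z = 12x1 - 6x2:
  (0, 0) → Z = 0
  (0, 15/11) → Z = -90/11
  (19/6, 0) → Z = 38
  (179/90, 53/15) → Z = 8/3

The optimum lies where x1 = 0 and 12x1 - 11x2 = -15.
Solving simultaneously gives x1 = 0, x2 = 15/11.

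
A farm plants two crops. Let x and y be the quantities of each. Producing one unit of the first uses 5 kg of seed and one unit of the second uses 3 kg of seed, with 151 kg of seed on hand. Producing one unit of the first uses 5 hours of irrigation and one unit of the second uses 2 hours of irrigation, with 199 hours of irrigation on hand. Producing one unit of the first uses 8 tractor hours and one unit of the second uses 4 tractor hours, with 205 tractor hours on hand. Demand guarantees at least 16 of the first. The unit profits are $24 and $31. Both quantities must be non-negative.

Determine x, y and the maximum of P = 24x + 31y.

The optimum lies where 8x + 4y = 205 and x = 16.
Solving simultaneously gives x = 16, y = 77/4.

x = 16, y = 77/4, maximum P = 3923/4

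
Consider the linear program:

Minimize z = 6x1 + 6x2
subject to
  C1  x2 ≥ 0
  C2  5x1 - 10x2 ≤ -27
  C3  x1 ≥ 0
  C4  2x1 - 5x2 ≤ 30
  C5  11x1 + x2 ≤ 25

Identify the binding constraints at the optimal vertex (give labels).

C2 and C3

Feasible corners and z = 6x1 + 6x2:
  (0, 27/10) → z = 81/5
  (223/115, 422/115) → z = 774/23
  (0, 25) → z = 150

The minimum is at (0, 27/10). Substituting into each constraint, equality holds for C2 and C3; the remaining constraints have slack.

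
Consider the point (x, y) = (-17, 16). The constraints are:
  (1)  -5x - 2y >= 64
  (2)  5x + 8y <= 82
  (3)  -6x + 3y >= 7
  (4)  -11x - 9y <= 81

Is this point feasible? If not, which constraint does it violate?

Constraint (1): -5x - 2y = 53, which is not ≥ 64. All other constraints are satisfied.

not feasible — violates (1)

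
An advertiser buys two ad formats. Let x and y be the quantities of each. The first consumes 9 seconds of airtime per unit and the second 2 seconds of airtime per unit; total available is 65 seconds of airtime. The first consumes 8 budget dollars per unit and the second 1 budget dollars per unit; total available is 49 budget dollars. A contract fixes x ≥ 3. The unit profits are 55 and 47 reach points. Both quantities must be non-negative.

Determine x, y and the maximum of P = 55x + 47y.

x = 3, y = 19, maximum P = 1058

Extreme points and P = 55x + 47y:
  (49/8, 0) → P = 2695/8
  (3, 0) → P = 165
  (33/7, 79/7) → P = 5528/7
  (3, 19) → P = 1058

The optimum lies where 9x + 2y = 65 and x = 3.
Solving simultaneously gives x = 3, y = 19.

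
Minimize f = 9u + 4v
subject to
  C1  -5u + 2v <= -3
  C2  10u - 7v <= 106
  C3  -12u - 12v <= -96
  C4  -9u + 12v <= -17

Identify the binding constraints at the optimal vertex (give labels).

C3 and C4

Feasible corners and f = 9u + 4v:
  (162/17, -26/17) → f = 1354/17
  (1153/57, 784/57) → f = 13513/57
  (113/21, 55/21) → f = 1237/21

The minimum is at (113/21, 55/21). Substituting into each constraint, equality holds for C3 and C4; the remaining constraints have slack.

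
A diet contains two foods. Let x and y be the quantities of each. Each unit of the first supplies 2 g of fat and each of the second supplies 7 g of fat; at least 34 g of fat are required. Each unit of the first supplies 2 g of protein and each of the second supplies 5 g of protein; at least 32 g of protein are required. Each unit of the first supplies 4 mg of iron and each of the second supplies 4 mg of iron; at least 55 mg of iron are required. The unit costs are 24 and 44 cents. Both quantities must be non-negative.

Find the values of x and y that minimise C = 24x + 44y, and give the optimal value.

x = 49/4, y = 3/2, minimum C = 360

Corner points and C = 24x + 44y:
  (0, 55/4) → C = 605
  (17, 0) → C = 408
  (27/2, 1) → C = 368
  (49/4, 3/2) → C = 360
The feasible region is unbounded (it extends along (0, 1), (1, 0)), but C strictly increases along every unbounded feasible direction, so there is no improving ray and the minimum is attained at a vertex.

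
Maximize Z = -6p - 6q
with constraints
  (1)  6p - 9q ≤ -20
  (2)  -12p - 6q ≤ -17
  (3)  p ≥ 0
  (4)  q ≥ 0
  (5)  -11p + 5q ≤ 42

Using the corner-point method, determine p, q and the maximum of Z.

Vertices and Z = -6p - 6q:
  (11/48, 19/8) → Z = -125/8
  (0, 17/6) → Z = -17
  (0, 42/5) → Z = -252/5
The feasible region is unbounded (it extends along (5, 11), (3, 2)), but Z strictly decreases along every unbounded feasible direction, so there is no improving ray and the maximum is attained at a vertex.

At the optimal vertex, 6p - 9q = -20 and -12p - 6q = -17.
Solving simultaneously gives p = 11/48, q = 19/8.

p = 11/48, q = 19/8, maximum Z = -125/8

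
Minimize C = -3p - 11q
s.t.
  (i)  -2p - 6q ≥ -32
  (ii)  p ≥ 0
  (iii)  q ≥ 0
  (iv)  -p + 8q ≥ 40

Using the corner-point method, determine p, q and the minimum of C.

Extreme points and C = -3p - 11q:
  (0, 16/3) → C = -176/3
  (8/11, 56/11) → C = -640/11
  (0, 5) → C = -55

The optimum lies where -2p - 6q = -32 and p = 0.
Solving simultaneously gives p = 0, q = 16/3.

p = 0, q = 16/3, minimum C = -176/3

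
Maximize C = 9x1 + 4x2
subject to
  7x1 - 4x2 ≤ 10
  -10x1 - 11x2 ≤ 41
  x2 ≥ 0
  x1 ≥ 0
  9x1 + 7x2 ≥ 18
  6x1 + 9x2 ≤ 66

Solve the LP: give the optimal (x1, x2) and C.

x1 = 118/29, x2 = 134/29, maximum C = 1598/29

Feasible corners and C = 9x1 + 4x2:
  (142/85, 36/85) → C = 1422/85
  (118/29, 134/29) → C = 1598/29
  (0, 18/7) → C = 72/7
  (0, 22/3) → C = 88/3

The binding constraints are 7x1 - 4x2 = 10 and 6x1 + 9x2 = 66.
Solving simultaneously gives x1 = 118/29, x2 = 134/29.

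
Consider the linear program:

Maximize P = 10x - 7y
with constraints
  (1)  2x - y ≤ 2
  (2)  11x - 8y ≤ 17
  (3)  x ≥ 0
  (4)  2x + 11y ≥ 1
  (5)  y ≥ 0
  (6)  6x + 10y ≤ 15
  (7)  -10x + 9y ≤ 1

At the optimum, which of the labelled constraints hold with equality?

(1) and (5)

Vertices and P = 10x - 7y:
  (1, 0) → P = 10
  (35/26, 9/13) → P = 112/13
  (0, 1/11) → P = -7/11
  (0, 1/9) → P = -7/9
  (1/2, 0) → P = 5
  (125/154, 78/77) → P = 79/77

The maximum is at (1, 0). Substituting into each constraint, equality holds for (1) and (5); the remaining constraints have slack.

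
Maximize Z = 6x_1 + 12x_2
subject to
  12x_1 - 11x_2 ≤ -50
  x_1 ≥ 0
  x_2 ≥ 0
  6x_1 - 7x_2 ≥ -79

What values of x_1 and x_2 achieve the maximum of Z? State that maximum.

x_1 = 173/6, x_2 = 36, maximum Z = 605

Corner points and Z = 6x_1 + 12x_2:
  (0, 50/11) → Z = 600/11
  (173/6, 36) → Z = 605
  (0, 79/7) → Z = 948/7

The binding constraints are 12x_1 - 11x_2 = -50 and 6x_1 - 7x_2 = -79.
Solving simultaneously gives x_1 = 173/6, x_2 = 36.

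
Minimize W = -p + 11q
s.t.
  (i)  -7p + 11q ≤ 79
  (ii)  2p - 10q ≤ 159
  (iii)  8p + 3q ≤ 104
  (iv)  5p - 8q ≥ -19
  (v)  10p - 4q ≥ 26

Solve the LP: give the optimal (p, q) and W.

Extreme points and W = -p + 11q:
  (1517/86, -532/43) → W = -13221/86
  (-94/23, -769/46) → W = -8271/46
  (775/79, 672/79) → W = 6617/79
  (71/15, 16/3) → W = 809/15

p = -94/23, q = -769/46, minimum W = -8271/46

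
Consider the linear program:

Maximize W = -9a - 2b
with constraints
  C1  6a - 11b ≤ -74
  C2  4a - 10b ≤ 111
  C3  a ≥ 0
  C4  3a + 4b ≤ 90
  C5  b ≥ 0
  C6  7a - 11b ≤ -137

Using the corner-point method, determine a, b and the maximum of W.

Corner points and W = -9a - 2b:
  (0, 45/2) → W = -45
  (0, 137/11) → W = -274/11
  (442/61, 1041/61) → W = -6060/61

a = 0, b = 137/11, maximum W = -274/11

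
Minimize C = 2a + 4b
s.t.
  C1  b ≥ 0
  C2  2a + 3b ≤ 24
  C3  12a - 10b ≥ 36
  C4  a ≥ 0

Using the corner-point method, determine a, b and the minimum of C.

Corner points and C = 2a + 4b:
  (12, 0) → C = 24
  (3, 0) → C = 6
  (87/14, 27/7) → C = 195/7

a = 3, b = 0, minimum C = 6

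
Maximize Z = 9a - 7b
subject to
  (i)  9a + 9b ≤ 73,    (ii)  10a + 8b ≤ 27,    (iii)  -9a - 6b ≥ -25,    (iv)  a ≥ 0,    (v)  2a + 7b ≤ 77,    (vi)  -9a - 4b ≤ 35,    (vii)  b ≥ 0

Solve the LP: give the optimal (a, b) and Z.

a = 27/10, b = 0, maximum Z = 243/10

Extreme points and Z = 9a - 7b:
  (0, 27/8) → Z = -189/8
  (27/10, 0) → Z = 243/10
  (0, 0) → Z = 0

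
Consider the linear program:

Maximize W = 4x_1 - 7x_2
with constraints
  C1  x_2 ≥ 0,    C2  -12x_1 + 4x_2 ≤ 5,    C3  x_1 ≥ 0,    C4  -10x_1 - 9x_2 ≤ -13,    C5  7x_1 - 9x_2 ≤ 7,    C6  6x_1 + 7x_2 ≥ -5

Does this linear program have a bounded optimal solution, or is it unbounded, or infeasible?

Feasible corners and W = 4x_1 - 7x_2:
  (7/148, 103/74) → W = -707/74
  (20/17, 7/51) → W = 191/51
The feasible region has finitely many vertices and no improving ray; the maximum is 191/51 at (20/17, 7/51).

bounded optimum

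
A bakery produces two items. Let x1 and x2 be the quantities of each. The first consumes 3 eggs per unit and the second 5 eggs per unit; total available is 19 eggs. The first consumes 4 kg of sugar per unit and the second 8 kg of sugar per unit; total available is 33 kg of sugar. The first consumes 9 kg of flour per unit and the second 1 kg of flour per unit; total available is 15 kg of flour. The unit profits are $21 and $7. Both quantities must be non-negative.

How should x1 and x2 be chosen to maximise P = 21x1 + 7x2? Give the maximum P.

x1 = 4/3, x2 = 3, maximum P = 49

Vertices and P = 21x1 + 7x2:
  (0, 0) → P = 0
  (0, 19/5) → P = 133/5
  (5/3, 0) → P = 35
  (4/3, 3) → P = 49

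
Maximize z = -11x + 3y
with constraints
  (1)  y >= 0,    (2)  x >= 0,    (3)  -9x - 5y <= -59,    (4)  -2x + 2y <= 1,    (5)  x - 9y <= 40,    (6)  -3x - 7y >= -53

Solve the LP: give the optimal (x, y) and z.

x = 113/28, y = 127/28, maximum z = -431/14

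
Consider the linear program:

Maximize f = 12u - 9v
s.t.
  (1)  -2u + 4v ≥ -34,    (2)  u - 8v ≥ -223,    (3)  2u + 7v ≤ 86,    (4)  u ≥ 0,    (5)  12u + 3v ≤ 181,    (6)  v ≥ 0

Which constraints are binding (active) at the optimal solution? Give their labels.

(5) and (6)

Vertices and f = 12u - 9v:
  (0, 86/7) → f = -774/7
  (1009/78, 335/39) → f = 1013/13
  (0, 0) → f = 0
  (181/12, 0) → f = 181

The maximum is at (181/12, 0). Substituting into each constraint, equality holds for (5) and (6); the remaining constraints have slack.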